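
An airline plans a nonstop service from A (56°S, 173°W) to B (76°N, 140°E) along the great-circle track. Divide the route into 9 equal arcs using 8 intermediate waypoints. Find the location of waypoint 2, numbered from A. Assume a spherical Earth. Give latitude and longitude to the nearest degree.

From cos δ = sin φ₁ sin φ₂ + cos φ₁ cos φ₂ cos Δλ, the central angle is δ ≈ 2.363 rad (135.4°).
Interpolate at f = 2/9 with slerp weights a = sin((1−f)δ)/sin δ ≈ 1.374, b = sin(fδ)/sin δ ≈ 0.714.
p = a·p₁ + b·p₂ ≈ (-0.895, 0.017, -0.446); φ = arcsin(p_z) ≈ -26.49°, λ = atan2(p_y, p_x) ≈ 178.88°.

≈ (26°S, 179°E)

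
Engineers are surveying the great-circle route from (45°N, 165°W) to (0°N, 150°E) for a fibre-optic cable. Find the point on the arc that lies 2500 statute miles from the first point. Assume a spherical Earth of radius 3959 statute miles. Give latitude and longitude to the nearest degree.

≈ (19°N, 164°E)

Convert each endpoint to a unit vector on the sphere (x = cos φ cos λ, y = cos φ sin λ, z = sin φ).
The central angle between the endpoints is δ = arccos(p₁·p₂) ≈ 1.047 rad (60.0°). The total great-circle distance is δ·R ≈ 1.047 × 3959 ≈ 4146 mi, so the target fraction is f = 2500/4146 ≈ 0.603.
Interpolate at f ≈ 0.603 with slerp weights a = sin((1−f)δ)/sin δ ≈ 0.466, b = sin(fδ)/sin δ ≈ 0.682.
p = a·p₁ + b·p₂ ≈ (-0.909, 0.255, 0.330); φ = arcsin(p_z) ≈ 19.25°, λ = atan2(p_y, p_x) ≈ 164.30°.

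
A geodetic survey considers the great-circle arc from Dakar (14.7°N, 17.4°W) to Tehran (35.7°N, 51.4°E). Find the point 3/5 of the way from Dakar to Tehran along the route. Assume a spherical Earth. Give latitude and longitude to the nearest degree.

Convert each endpoint to a unit vector on the sphere (x = cos φ cos λ, y = cos φ sin λ, z = sin φ).
The central angle between the endpoints is δ = arccos(p₁·p₂) ≈ 1.124 rad (64.4°).
Interpolate at f = 3/5 with slerp weights a = sin((1−f)δ)/sin δ ≈ 0.482, b = sin(fδ)/sin δ ≈ 0.692.
p = a·p₁ + b·p₂ ≈ (0.796, 0.300, 0.526); φ = arcsin(p_z) ≈ 31.76°, λ = atan2(p_y, p_x) ≈ 20.66°.

≈ 32°N, 21°E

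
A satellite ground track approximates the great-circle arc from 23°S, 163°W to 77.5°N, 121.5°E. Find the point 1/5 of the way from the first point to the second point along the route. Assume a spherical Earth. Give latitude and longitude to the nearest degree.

From cos δ = sin φ₁ sin φ₂ + cos φ₁ cos φ₂ cos Δλ, the central angle is δ ≈ 1.909 rad (109.4°).
Interpolate at f = 1/5 with slerp weights a = sin((1−f)δ)/sin δ ≈ 1.059, b = sin(fδ)/sin δ ≈ 0.395.
p = a·p₁ + b·p₂ ≈ (-0.977, -0.212, -0.028); φ = arcsin(p_z) ≈ -1.62°, λ = atan2(p_y, p_x) ≈ -167.75°.

≈ 2°S, 168°W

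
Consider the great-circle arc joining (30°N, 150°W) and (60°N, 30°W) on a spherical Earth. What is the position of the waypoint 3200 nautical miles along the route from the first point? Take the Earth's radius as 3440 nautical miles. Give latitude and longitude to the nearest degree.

From cos δ = sin φ₁ sin φ₂ + cos φ₁ cos φ₂ cos Δλ, the central angle is δ ≈ 1.353 rad (77.5°). The total great-circle distance is δ·R ≈ 1.353 × 3440 ≈ 4653 nmi, so the target fraction is f = 3200/4653 ≈ 0.688.
Interpolate at f ≈ 0.688 with slerp weights a = sin((1−f)δ)/sin δ ≈ 0.420, b = sin(fδ)/sin δ ≈ 0.821.
p = a·p₁ + b·p₂ ≈ (0.041, -0.387, 0.921); φ = arcsin(p_z) ≈ 67.09°, λ = atan2(p_y, p_x) ≈ -83.99°.

≈ (67°N, 84°W)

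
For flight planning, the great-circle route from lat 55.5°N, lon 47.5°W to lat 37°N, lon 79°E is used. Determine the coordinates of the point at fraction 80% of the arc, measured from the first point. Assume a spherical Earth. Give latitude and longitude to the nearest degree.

Convert each endpoint to a unit vector on the sphere (x = cos φ cos λ, y = cos φ sin λ, z = sin φ).
The central angle between the endpoints is δ = arccos(p₁·p₂) ≈ 1.342 rad (76.9°).
Interpolate at f = 0.80 with slerp weights a = sin((1−f)δ)/sin δ ≈ 0.272, b = sin(fδ)/sin δ ≈ 0.902.
p = a·p₁ + b·p₂ ≈ (0.242, 0.594, 0.767); φ = arcsin(p_z) ≈ 50.13°, λ = atan2(p_y, p_x) ≈ 67.85°.

≈ lat 50°N, lon 68°E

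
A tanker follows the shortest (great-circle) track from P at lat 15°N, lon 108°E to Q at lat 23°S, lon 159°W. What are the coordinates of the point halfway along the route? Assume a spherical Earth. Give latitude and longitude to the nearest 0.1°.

Write both endpoints as unit vectors p₁, p₂ with components (cos φ cos λ, cos φ sin λ, sin φ).
The central angle between the endpoints is δ = arccos(p₁·p₂) ≈ 1.719 rad (98.5°).
Interpolate at f = 1/2 with slerp weights a = sin((1−f)δ)/sin δ ≈ 0.766, b = sin(fδ)/sin δ ≈ 0.766.
p = a·p₁ + b·p₂ ≈ (-0.887, 0.451, -0.101); φ = arcsin(p_z) ≈ -5.80°, λ = atan2(p_y, p_x) ≈ 153.05°.

≈ lat 5.8°S, lon 153.0°E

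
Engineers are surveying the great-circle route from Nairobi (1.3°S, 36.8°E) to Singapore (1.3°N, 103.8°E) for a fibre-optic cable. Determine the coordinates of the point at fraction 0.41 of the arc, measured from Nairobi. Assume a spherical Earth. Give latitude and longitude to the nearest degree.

≈ (0°N, 64°E)

From cos δ = sin φ₁ sin φ₂ + cos φ₁ cos φ₂ cos Δλ, the central angle is δ ≈ 1.170 rad (67.0°).
Interpolate at f = 0.41 with slerp weights a = sin((1−f)δ)/sin δ ≈ 0.692, b = sin(fδ)/sin δ ≈ 0.501.
p = a·p₁ + b·p₂ ≈ (0.434, 0.901, -0.004); φ = arcsin(p_z) ≈ -0.25°, λ = atan2(p_y, p_x) ≈ 64.27°.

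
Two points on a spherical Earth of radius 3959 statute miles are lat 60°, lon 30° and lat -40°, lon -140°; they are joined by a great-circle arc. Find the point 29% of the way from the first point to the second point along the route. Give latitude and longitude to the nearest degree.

Convert each endpoint to a unit vector on the sphere (x = cos φ cos λ, y = cos φ sin λ, z = sin φ).
The central angle between the endpoints is δ = arccos(p₁·p₂) ≈ 2.776 rad (159.0°).
Interpolate at f = 0.29 with slerp weights a = sin((1−f)δ)/sin δ ≈ 2.576, b = sin(fδ)/sin δ ≈ 2.016.
p = a·p₁ + b·p₂ ≈ (-0.068, -0.349, 0.935); φ = arcsin(p_z) ≈ 69.20°, λ = atan2(p_y, p_x) ≈ -100.98°.

≈ lat 69°, lon -101°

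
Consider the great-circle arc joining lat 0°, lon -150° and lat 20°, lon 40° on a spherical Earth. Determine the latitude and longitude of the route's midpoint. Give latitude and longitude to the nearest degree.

≈ lat 62°, lon 145°

From cos δ = sin φ₁ sin φ₂ + cos φ₁ cos φ₂ cos Δλ, the central angle is δ ≈ 2.753 rad (157.7°).
Interpolate at f = 1/2 with slerp weights a = sin((1−f)δ)/sin δ ≈ 2.589, b = sin(fδ)/sin δ ≈ 2.589.
p = a·p₁ + b·p₂ ≈ (-0.378, 0.269, 0.886); φ = arcsin(p_z) ≈ 62.32°, λ = atan2(p_y, p_x) ≈ 144.56°.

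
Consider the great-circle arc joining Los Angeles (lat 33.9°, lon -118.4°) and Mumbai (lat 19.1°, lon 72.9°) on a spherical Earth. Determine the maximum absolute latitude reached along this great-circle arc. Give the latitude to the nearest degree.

The great circle lies in the plane with unit normal n̂ = (p₁ × p₂)/|p₁ × p₂|.
Here n̂_z ≈ -0.190; the vertex latitude is φ_max = arccos|n̂_z| ≈ 79.1°.
Check via Clairaut: cos φ_max = |cos φ₁| · sin C = cos(33.9°)·sin(13.2°) ≈ 0.190, again giving ≈ 79.1°.

≈ 79°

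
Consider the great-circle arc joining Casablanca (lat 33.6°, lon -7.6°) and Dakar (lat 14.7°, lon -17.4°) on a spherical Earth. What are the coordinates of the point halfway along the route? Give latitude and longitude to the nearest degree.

≈ lat 24°, lon -13°

Write both endpoints as unit vectors p₁, p₂ with components (cos φ cos λ, cos φ sin λ, sin φ).
The central angle between the endpoints is δ = arccos(p₁·p₂) ≈ 0.364 rad (20.9°).
Interpolate at f = 1/2 with slerp weights a = sin((1−f)δ)/sin δ ≈ 0.508, b = sin(fδ)/sin δ ≈ 0.508.
p = a·p₁ + b·p₂ ≈ (0.889, -0.203, 0.410); φ = arcsin(p_z) ≈ 24.23°, λ = atan2(p_y, p_x) ≈ -12.87°.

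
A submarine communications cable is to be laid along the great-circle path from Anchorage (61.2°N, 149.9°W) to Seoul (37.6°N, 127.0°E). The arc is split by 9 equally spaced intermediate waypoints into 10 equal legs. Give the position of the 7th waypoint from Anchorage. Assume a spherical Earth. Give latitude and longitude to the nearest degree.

≈ 50°N, 142°E

Write both endpoints as unit vectors p₁, p₂ with components (cos φ cos λ, cos φ sin λ, sin φ).
The central angle between the endpoints is δ = arccos(p₁·p₂) ≈ 0.951 rad (54.5°).
Interpolate at f = 7/10 with slerp weights a = sin((1−f)δ)/sin δ ≈ 0.346, b = sin(fδ)/sin δ ≈ 0.759.
p = a·p₁ + b·p₂ ≈ (-0.506, 0.397, 0.766); φ = arcsin(p_z) ≈ 50.00°, λ = atan2(p_y, p_x) ≈ 141.91°.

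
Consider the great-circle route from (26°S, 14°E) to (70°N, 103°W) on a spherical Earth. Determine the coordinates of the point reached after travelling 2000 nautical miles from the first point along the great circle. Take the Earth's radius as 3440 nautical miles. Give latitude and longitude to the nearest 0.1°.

Convert each endpoint to a unit vector on the sphere (x = cos φ cos λ, y = cos φ sin λ, z = sin φ).
The central angle between the endpoints is δ = arccos(p₁·p₂) ≈ 2.155 rad (123.5°). The total great-circle distance is δ·R ≈ 2.155 × 3440 ≈ 7413 nmi, so the target fraction is f = 2000/7413 ≈ 0.270.
Interpolate at f ≈ 0.270 with slerp weights a = sin((1−f)δ)/sin δ ≈ 1.199, b = sin(fδ)/sin δ ≈ 0.658.
p = a·p₁ + b·p₂ ≈ (0.995, 0.041, 0.093); φ = arcsin(p_z) ≈ 5.34°, λ = atan2(p_y, p_x) ≈ 2.37°.

≈ (5.3°N, 2.4°E)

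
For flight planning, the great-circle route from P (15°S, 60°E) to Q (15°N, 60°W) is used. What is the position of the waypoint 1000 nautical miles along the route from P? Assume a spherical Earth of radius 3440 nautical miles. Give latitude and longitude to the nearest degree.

From cos δ = sin φ₁ sin φ₂ + cos φ₁ cos φ₂ cos Δλ, the central angle is δ ≈ 2.134 rad (122.2°). The total great-circle distance is δ·R ≈ 2.134 × 3440 ≈ 7339 nmi, so the target fraction is f = 1000/7339 ≈ 0.136.
Interpolate at f ≈ 0.136 with slerp weights a = sin((1−f)δ)/sin δ ≈ 1.139, b = sin(fδ)/sin δ ≈ 0.339.
p = a·p₁ + b·p₂ ≈ (0.714, 0.669, -0.207); φ = arcsin(p_z) ≈ -11.95°, λ = atan2(p_y, p_x) ≈ 43.16°.

≈ (12°S, 43°E)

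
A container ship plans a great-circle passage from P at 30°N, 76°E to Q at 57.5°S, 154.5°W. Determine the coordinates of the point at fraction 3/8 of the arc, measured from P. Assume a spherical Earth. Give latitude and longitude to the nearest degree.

From cos δ = sin φ₁ sin φ₂ + cos φ₁ cos φ₂ cos Δλ, the central angle is δ ≈ 2.371 rad (135.9°).
Interpolate at f = 3/8 with slerp weights a = sin((1−f)δ)/sin δ ≈ 1.430, b = sin(fδ)/sin δ ≈ 1.115.
p = a·p₁ + b·p₂ ≈ (-0.241, 0.944, -0.225); φ = arcsin(p_z) ≈ -13.02°, λ = atan2(p_y, p_x) ≈ 104.33°.

≈ 13°S, 104°E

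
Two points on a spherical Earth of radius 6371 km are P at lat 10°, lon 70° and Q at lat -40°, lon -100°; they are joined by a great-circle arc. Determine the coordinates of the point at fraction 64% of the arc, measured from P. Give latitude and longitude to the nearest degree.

Write both endpoints as unit vectors p₁, p₂ with components (cos φ cos λ, cos φ sin λ, sin φ).
The central angle between the endpoints is δ = arccos(p₁·p₂) ≈ 2.596 rad (148.7°).
Interpolate at f = 0.64 with slerp weights a = sin((1−f)δ)/sin δ ≈ 1.549, b = sin(fδ)/sin δ ≈ 1.918.
p = a·p₁ + b·p₂ ≈ (0.266, -0.014, -0.964); φ = arcsin(p_z) ≈ -74.52°, λ = atan2(p_y, p_x) ≈ -2.93°.

≈ lat -75°, lon -3°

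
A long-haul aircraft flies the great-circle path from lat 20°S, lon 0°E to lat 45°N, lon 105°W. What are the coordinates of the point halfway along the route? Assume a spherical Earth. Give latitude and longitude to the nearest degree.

Convert each endpoint to a unit vector on the sphere (x = cos φ cos λ, y = cos φ sin λ, z = sin φ).
The central angle between the endpoints is δ = arccos(p₁·p₂) ≈ 1.997 rad (114.4°).
Interpolate at f = 1/2 with slerp weights a = sin((1−f)δ)/sin δ ≈ 0.924, b = sin(fδ)/sin δ ≈ 0.924.
p = a·p₁ + b·p₂ ≈ (0.699, -0.631, 0.337); φ = arcsin(p_z) ≈ 19.71°, λ = atan2(p_y, p_x) ≈ -42.07°.

≈ lat 20°N, lon 42°W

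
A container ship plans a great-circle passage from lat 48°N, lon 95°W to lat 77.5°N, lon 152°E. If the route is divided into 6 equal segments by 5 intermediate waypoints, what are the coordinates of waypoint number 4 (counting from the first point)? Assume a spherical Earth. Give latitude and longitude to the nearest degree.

Convert each endpoint to a unit vector on the sphere (x = cos φ cos λ, y = cos φ sin λ, z = sin φ).
The central angle between the endpoints is δ = arccos(p₁·p₂) ≈ 0.838 rad (48.0°).
Interpolate at f = 4/6 with slerp weights a = sin((1−f)δ)/sin δ ≈ 0.371, b = sin(fδ)/sin δ ≈ 0.713.
p = a·p₁ + b·p₂ ≈ (-0.158, -0.175, 0.972); φ = arcsin(p_z) ≈ 76.38°, λ = atan2(p_y, p_x) ≈ -132.09°.

≈ lat 76°N, lon 132°W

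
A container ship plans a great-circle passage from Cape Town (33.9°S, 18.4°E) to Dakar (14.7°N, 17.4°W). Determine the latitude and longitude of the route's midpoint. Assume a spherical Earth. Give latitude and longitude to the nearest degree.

From cos δ = sin φ₁ sin φ₂ + cos φ₁ cos φ₂ cos Δλ, the central angle is δ ≈ 1.036 rad (59.4°).
Interpolate at f = 1/2 with slerp weights a = sin((1−f)δ)/sin δ ≈ 0.576, b = sin(fδ)/sin δ ≈ 0.576.
p = a·p₁ + b·p₂ ≈ (0.984, -0.016, -0.175); φ = arcsin(p_z) ≈ -10.08°, λ = atan2(p_y, p_x) ≈ -0.91°.

≈ 10°S, 1°W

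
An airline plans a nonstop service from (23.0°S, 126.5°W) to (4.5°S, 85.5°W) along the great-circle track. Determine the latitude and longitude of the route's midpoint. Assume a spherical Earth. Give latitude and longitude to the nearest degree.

≈ (15°S, 105°W)

Convert each endpoint to a unit vector on the sphere (x = cos φ cos λ, y = cos φ sin λ, z = sin φ).
The central angle between the endpoints is δ = arccos(p₁·p₂) ≈ 0.762 rad (43.7°).
Interpolate at f = 1/2 with slerp weights a = sin((1−f)δ)/sin δ ≈ 0.539, b = sin(fδ)/sin δ ≈ 0.539.
p = a·p₁ + b·p₂ ≈ (-0.253, -0.934, -0.253); φ = arcsin(p_z) ≈ -14.64°, λ = atan2(p_y, p_x) ≈ -105.15°.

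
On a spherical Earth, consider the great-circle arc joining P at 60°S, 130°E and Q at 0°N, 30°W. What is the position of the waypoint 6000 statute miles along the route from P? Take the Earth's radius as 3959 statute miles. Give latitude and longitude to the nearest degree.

≈ 31°S, 23°W

Convert each endpoint to a unit vector on the sphere (x = cos φ cos λ, y = cos φ sin λ, z = sin φ).
The central angle between the endpoints is δ = arccos(p₁·p₂) ≈ 2.060 rad (118.0°). The total great-circle distance is δ·R ≈ 2.060 × 3959 ≈ 8155 mi, so the target fraction is f = 6000/8155 ≈ 0.736.
Interpolate at f ≈ 0.736 with slerp weights a = sin((1−f)δ)/sin δ ≈ 0.587, b = sin(fδ)/sin δ ≈ 1.131.
p = a·p₁ + b·p₂ ≈ (0.791, -0.341, -0.508); φ = arcsin(p_z) ≈ -30.54°, λ = atan2(p_y, p_x) ≈ -23.31°.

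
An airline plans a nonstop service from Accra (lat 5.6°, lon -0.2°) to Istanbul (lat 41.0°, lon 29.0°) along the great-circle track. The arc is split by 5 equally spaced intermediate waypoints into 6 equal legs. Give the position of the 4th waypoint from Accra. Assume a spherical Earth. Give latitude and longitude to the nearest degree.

≈ lat 30°, lon 17°

Convert each endpoint to a unit vector on the sphere (x = cos φ cos λ, y = cos φ sin λ, z = sin φ).
The central angle between the endpoints is δ = arccos(p₁·p₂) ≈ 0.767 rad (44.0°).
Interpolate at f = 4/6 with slerp weights a = sin((1−f)δ)/sin δ ≈ 0.364, b = sin(fδ)/sin δ ≈ 0.705.
p = a·p₁ + b·p₂ ≈ (0.828, 0.257, 0.498); φ = arcsin(p_z) ≈ 29.88°, λ = atan2(p_y, p_x) ≈ 17.22°.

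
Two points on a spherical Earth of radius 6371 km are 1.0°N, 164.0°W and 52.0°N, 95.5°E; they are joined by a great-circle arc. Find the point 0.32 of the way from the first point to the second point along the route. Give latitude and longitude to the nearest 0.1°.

Write both endpoints as unit vectors p₁, p₂ with components (cos φ cos λ, cos φ sin λ, sin φ).
The central angle between the endpoints is δ = arccos(p₁·p₂) ≈ 1.669 rad (95.6°).
Interpolate at f = 0.32 with slerp weights a = sin((1−f)δ)/sin δ ≈ 0.911, b = sin(fδ)/sin δ ≈ 0.512.
p = a·p₁ + b·p₂ ≈ (-0.906, 0.062, 0.419); φ = arcsin(p_z) ≈ 24.78°, λ = atan2(p_y, p_x) ≈ 176.05°.

≈ 24.8°N, 176.1°E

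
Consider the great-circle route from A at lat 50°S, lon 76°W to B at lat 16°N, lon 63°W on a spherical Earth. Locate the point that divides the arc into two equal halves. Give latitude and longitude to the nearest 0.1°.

From cos δ = sin φ₁ sin φ₂ + cos φ₁ cos φ₂ cos Δλ, the central angle is δ ≈ 1.169 rad (67.0°).
Interpolate at f = 1/2 with slerp weights a = sin((1−f)δ)/sin δ ≈ 0.600, b = sin(fδ)/sin δ ≈ 0.600.
p = a·p₁ + b·p₂ ≈ (0.355, -0.887, -0.294); φ = arcsin(p_z) ≈ -17.10°, λ = atan2(p_y, p_x) ≈ -68.20°.

≈ lat 17.1°S, lon 68.2°W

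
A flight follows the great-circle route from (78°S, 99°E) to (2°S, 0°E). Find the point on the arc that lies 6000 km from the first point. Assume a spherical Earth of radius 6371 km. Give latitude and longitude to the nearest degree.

≈ (37°S, 9°E)

Write both endpoints as unit vectors p₁, p₂ with components (cos φ cos λ, cos φ sin λ, sin φ).
The central angle between the endpoints is δ = arccos(p₁·p₂) ≈ 1.569 rad (89.9°). The total great-circle distance is δ·R ≈ 1.569 × 6371 ≈ 9997 km, so the target fraction is f = 6000/9997 ≈ 0.600.
Interpolate at f ≈ 0.600 with slerp weights a = sin((1−f)δ)/sin δ ≈ 0.587, b = sin(fδ)/sin δ ≈ 0.809.
p = a·p₁ + b·p₂ ≈ (0.789, 0.121, -0.602); φ = arcsin(p_z) ≈ -37.04°, λ = atan2(p_y, p_x) ≈ 8.69°.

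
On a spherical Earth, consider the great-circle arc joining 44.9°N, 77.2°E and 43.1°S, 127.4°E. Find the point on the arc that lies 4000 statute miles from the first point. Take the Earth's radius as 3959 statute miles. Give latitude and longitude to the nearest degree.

≈ 7°S, 106°E

Write both endpoints as unit vectors p₁, p₂ with components (cos φ cos λ, cos φ sin λ, sin φ).
The central angle between the endpoints is δ = arccos(p₁·p₂) ≈ 1.723 rad (98.7°). The total great-circle distance is δ·R ≈ 1.723 × 3959 ≈ 6820 mi, so the target fraction is f = 4000/6820 ≈ 0.587.
Interpolate at f ≈ 0.587 with slerp weights a = sin((1−f)δ)/sin δ ≈ 0.661, b = sin(fδ)/sin δ ≈ 0.857.
p = a·p₁ + b·p₂ ≈ (-0.276, 0.954, -0.119); φ = arcsin(p_z) ≈ -6.82°, λ = atan2(p_y, p_x) ≈ 106.15°.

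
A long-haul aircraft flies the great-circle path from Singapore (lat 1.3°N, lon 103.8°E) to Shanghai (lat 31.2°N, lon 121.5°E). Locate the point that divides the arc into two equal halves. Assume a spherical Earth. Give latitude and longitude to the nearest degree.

Write both endpoints as unit vectors p₁, p₂ with components (cos φ cos λ, cos φ sin λ, sin φ).
The central angle between the endpoints is δ = arccos(p₁·p₂) ≈ 0.598 rad (34.3°).
Interpolate at f = 1/2 with slerp weights a = sin((1−f)δ)/sin δ ≈ 0.523, b = sin(fδ)/sin δ ≈ 0.523.
p = a·p₁ + b·p₂ ≈ (-0.359, 0.890, 0.283); φ = arcsin(p_z) ≈ 16.43°, λ = atan2(p_y, p_x) ≈ 111.96°.

≈ lat 16°N, lon 112°E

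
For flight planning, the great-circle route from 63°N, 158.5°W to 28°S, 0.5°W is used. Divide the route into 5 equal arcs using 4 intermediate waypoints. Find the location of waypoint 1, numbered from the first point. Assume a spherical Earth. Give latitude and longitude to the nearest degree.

Write both endpoints as unit vectors p₁, p₂ with components (cos φ cos λ, cos φ sin λ, sin φ).
The central angle between the endpoints is δ = arccos(p₁·p₂) ≈ 2.482 rad (142.2°).
Interpolate at f = 1/5 with slerp weights a = sin((1−f)δ)/sin δ ≈ 1.493, b = sin(fδ)/sin δ ≈ 0.777.
p = a·p₁ + b·p₂ ≈ (0.055, -0.254, 0.966); φ = arcsin(p_z) ≈ 74.91°, λ = atan2(p_y, p_x) ≈ -77.78°.

≈ 75°N, 78°W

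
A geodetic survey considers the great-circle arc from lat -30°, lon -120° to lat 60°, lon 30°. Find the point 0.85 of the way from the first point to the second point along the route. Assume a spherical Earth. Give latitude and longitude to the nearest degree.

≈ lat 68°, lon -17°

Convert each endpoint to a unit vector on the sphere (x = cos φ cos λ, y = cos φ sin λ, z = sin φ).
The central angle between the endpoints is δ = arccos(p₁·p₂) ≈ 2.512 rad (143.9°).
Interpolate at f = 0.85 with slerp weights a = sin((1−f)δ)/sin δ ≈ 0.624, b = sin(fδ)/sin δ ≈ 1.434.
p = a·p₁ + b·p₂ ≈ (0.351, -0.110, 0.930); φ = arcsin(p_z) ≈ 68.44°, λ = atan2(p_y, p_x) ≈ -17.37°.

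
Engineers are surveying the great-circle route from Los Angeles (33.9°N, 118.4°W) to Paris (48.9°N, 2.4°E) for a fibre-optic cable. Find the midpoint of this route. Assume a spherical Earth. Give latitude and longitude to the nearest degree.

≈ (60°N, 70°W)

Convert each endpoint to a unit vector on the sphere (x = cos φ cos λ, y = cos φ sin λ, z = sin φ).
The central angle between the endpoints is δ = arccos(p₁·p₂) ≈ 1.429 rad (81.9°).
Interpolate at f = 1/2 with slerp weights a = sin((1−f)δ)/sin δ ≈ 0.662, b = sin(fδ)/sin δ ≈ 0.662.
p = a·p₁ + b·p₂ ≈ (0.173, -0.465, 0.868); φ = arcsin(p_z) ≈ 60.24°, λ = atan2(p_y, p_x) ≈ -69.55°.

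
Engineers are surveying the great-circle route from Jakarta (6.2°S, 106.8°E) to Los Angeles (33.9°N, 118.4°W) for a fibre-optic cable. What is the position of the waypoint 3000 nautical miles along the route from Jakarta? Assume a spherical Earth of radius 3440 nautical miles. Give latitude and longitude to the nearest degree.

Convert each endpoint to a unit vector on the sphere (x = cos φ cos λ, y = cos φ sin λ, z = sin φ).
The central angle between the endpoints is δ = arccos(p₁·p₂) ≈ 2.267 rad (129.9°). The total great-circle distance is δ·R ≈ 2.267 × 3440 ≈ 7800 nmi, so the target fraction is f = 3000/7800 ≈ 0.385.
Interpolate at f ≈ 0.385 with slerp weights a = sin((1−f)δ)/sin δ ≈ 1.284, b = sin(fδ)/sin δ ≈ 0.998.
p = a·p₁ + b·p₂ ≈ (-0.763, 0.493, 0.418); φ = arcsin(p_z) ≈ 24.72°, λ = atan2(p_y, p_x) ≈ 147.13°.

≈ 25°N, 147°E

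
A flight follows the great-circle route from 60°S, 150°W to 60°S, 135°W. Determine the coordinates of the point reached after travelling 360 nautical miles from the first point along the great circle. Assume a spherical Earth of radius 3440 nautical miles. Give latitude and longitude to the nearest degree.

Write both endpoints as unit vectors p₁, p₂ with components (cos φ cos λ, cos φ sin λ, sin φ).
The central angle between the endpoints is δ = arccos(p₁·p₂) ≈ 0.131 rad (7.5°). The total great-circle distance is δ·R ≈ 0.131 × 3440 ≈ 449 nmi, so the target fraction is f = 360/449 ≈ 0.801.
Interpolate at f ≈ 0.801 with slerp weights a = sin((1−f)δ)/sin δ ≈ 0.199, b = sin(fδ)/sin δ ≈ 0.802.
p = a·p₁ + b·p₂ ≈ (-0.370, -0.333, -0.867); φ = arcsin(p_z) ≈ -60.14°, λ = atan2(p_y, p_x) ≈ -137.97°.

≈ 60°S, 138°W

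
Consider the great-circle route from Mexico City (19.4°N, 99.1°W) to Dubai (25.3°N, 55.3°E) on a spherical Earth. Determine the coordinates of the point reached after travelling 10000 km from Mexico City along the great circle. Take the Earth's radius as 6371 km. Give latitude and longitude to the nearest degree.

≈ (55°N, 21°E)

Convert each endpoint to a unit vector on the sphere (x = cos φ cos λ, y = cos φ sin λ, z = sin φ).
The central angle between the endpoints is δ = arccos(p₁·p₂) ≈ 2.249 rad (128.8°). The total great-circle distance is δ·R ≈ 2.249 × 6371 ≈ 14326 km, so the target fraction is f = 10000/14326 ≈ 0.698.
Interpolate at f ≈ 0.698 with slerp weights a = sin((1−f)δ)/sin δ ≈ 0.806, b = sin(fδ)/sin δ ≈ 1.284.
p = a·p₁ + b·p₂ ≈ (0.540, 0.203, 0.816); φ = arcsin(p_z) ≈ 54.73°, λ = atan2(p_y, p_x) ≈ 20.62°.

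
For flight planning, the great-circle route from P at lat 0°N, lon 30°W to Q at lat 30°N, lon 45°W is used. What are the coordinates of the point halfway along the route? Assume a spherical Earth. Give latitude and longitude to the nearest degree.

Write both endpoints as unit vectors p₁, p₂ with components (cos φ cos λ, cos φ sin λ, sin φ).
The central angle between the endpoints is δ = arccos(p₁·p₂) ≈ 0.580 rad (33.2°).
Interpolate at f = 1/2 with slerp weights a = sin((1−f)δ)/sin δ ≈ 0.522, b = sin(fδ)/sin δ ≈ 0.522.
p = a·p₁ + b·p₂ ≈ (0.771, -0.580, 0.261); φ = arcsin(p_z) ≈ 15.12°, λ = atan2(p_y, p_x) ≈ -36.96°.

≈ lat 15°N, lon 37°W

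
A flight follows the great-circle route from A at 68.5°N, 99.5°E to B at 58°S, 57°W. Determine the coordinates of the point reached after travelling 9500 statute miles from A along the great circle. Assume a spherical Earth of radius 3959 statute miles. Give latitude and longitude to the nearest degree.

≈ 33°S, 38°W

Write both endpoints as unit vectors p₁, p₂ with components (cos φ cos λ, cos φ sin λ, sin φ).
The central angle between the endpoints is δ = arccos(p₁·p₂) ≈ 2.885 rad (165.3°). The total great-circle distance is δ·R ≈ 2.885 × 3959 ≈ 11420 mi, so the target fraction is f = 9500/11420 ≈ 0.832.
Interpolate at f ≈ 0.832 with slerp weights a = sin((1−f)δ)/sin δ ≈ 1.834, b = sin(fδ)/sin δ ≈ 2.658.
p = a·p₁ + b·p₂ ≈ (0.656, -0.519, -0.548); φ = arcsin(p_z) ≈ -33.24°, λ = atan2(p_y, p_x) ≈ -38.31°.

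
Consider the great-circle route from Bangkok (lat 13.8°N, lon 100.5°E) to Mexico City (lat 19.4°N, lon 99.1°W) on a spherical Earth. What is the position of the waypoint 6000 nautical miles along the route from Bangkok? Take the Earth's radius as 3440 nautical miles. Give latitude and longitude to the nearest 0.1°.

Convert each endpoint to a unit vector on the sphere (x = cos φ cos λ, y = cos φ sin λ, z = sin φ).
The central angle between the endpoints is δ = arccos(p₁·p₂) ≈ 2.471 rad (141.6°). The total great-circle distance is δ·R ≈ 2.471 × 3440 ≈ 8502 nmi, so the target fraction is f = 6000/8502 ≈ 0.706.
Interpolate at f ≈ 0.706 with slerp weights a = sin((1−f)δ)/sin δ ≈ 1.070, b = sin(fδ)/sin δ ≈ 1.586.
p = a·p₁ + b·p₂ ≈ (-0.426, -0.455, 0.782); φ = arcsin(p_z) ≈ 51.45°, λ = atan2(p_y, p_x) ≈ -133.11°.

≈ lat 51.4°N, lon 133.1°W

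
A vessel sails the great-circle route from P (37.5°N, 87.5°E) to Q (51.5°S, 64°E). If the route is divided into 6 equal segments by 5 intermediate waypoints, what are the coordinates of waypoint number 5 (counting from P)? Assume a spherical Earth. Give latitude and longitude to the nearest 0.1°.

From cos δ = sin φ₁ sin φ₂ + cos φ₁ cos φ₂ cos Δλ, the central angle is δ ≈ 1.594 rad (91.3°).
Interpolate at f = 5/6 with slerp weights a = sin((1−f)δ)/sin δ ≈ 0.263, b = sin(fδ)/sin δ ≈ 0.971.
p = a·p₁ + b·p₂ ≈ (0.274, 0.752, -0.600); φ = arcsin(p_z) ≈ -36.87°, λ = atan2(p_y, p_x) ≈ 69.96°.

≈ (36.9°S, 70.0°E)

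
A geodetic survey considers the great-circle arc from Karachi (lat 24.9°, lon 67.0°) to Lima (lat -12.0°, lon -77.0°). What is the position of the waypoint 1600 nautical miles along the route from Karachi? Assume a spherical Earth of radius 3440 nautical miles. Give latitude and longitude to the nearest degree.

≈ lat 28°, lon 37°

Write both endpoints as unit vectors p₁, p₂ with components (cos φ cos λ, cos φ sin λ, sin φ).
The central angle between the endpoints is δ = arccos(p₁·p₂) ≈ 2.507 rad (143.6°). The total great-circle distance is δ·R ≈ 2.507 × 3440 ≈ 8624 nmi, so the target fraction is f = 1600/8624 ≈ 0.186.
Interpolate at f ≈ 0.186 with slerp weights a = sin((1−f)δ)/sin δ ≈ 1.503, b = sin(fδ)/sin δ ≈ 0.757.
p = a·p₁ + b·p₂ ≈ (0.699, 0.534, 0.476); φ = arcsin(p_z) ≈ 28.39°, λ = atan2(p_y, p_x) ≈ 37.37°.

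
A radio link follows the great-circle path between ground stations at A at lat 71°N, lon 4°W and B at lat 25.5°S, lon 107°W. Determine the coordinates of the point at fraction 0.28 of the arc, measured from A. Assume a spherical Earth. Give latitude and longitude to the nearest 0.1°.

Convert each endpoint to a unit vector on the sphere (x = cos φ cos λ, y = cos φ sin λ, z = sin φ).
The central angle between the endpoints is δ = arccos(p₁·p₂) ≈ 2.064 rad (118.2°).
Interpolate at f = 0.28 with slerp weights a = sin((1−f)δ)/sin δ ≈ 1.131, b = sin(fδ)/sin δ ≈ 0.620.
p = a·p₁ + b·p₂ ≈ (0.204, -0.561, 0.802); φ = arcsin(p_z) ≈ 53.37°, λ = atan2(p_y, p_x) ≈ -70.04°.

≈ lat 53.4°N, lon 70.0°W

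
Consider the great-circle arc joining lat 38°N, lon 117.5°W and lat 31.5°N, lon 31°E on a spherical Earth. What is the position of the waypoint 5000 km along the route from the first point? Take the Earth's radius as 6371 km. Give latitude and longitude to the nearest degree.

≈ lat 68°N, lon 55°W

Write both endpoints as unit vectors p₁, p₂ with components (cos φ cos λ, cos φ sin λ, sin φ).
The central angle between the endpoints is δ = arccos(p₁·p₂) ≈ 1.825 rad (104.5°). The total great-circle distance is δ·R ≈ 1.825 × 6371 ≈ 11625 km, so the target fraction is f = 5000/11625 ≈ 0.430.
Interpolate at f ≈ 0.430 with slerp weights a = sin((1−f)δ)/sin δ ≈ 0.891, b = sin(fδ)/sin δ ≈ 0.730.
p = a·p₁ + b·p₂ ≈ (0.209, -0.302, 0.930); φ = arcsin(p_z) ≈ 68.43°, λ = atan2(p_y, p_x) ≈ -55.27°.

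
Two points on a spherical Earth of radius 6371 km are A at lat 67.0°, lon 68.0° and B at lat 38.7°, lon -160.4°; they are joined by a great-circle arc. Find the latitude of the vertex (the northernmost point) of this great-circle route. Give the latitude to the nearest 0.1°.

≈ 75.8°

The great circle lies in the plane with unit normal n̂ = (p₁ × p₂)/|p₁ × p₂|.
Here n̂_z ≈ +0.246; the vertex latitude is φ_max = arccos|n̂_z| ≈ 75.8°.
Check via Clairaut: cos φ_max = |cos φ₁| · sin C = cos(67.0°)·sin(39.0°) ≈ 0.246, again giving ≈ 75.8°.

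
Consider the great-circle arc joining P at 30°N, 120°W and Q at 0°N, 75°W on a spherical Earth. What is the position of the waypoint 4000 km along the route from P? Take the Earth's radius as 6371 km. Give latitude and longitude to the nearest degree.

≈ 10°N, 88°W

Write both endpoints as unit vectors p₁, p₂ with components (cos φ cos λ, cos φ sin λ, sin φ).
The central angle between the endpoints is δ = arccos(p₁·p₂) ≈ 0.912 rad (52.2°). The total great-circle distance is δ·R ≈ 0.912 × 6371 ≈ 5809 km, so the target fraction is f = 4000/5809 ≈ 0.689.
Interpolate at f ≈ 0.689 with slerp weights a = sin((1−f)δ)/sin δ ≈ 0.354, b = sin(fδ)/sin δ ≈ 0.743.
p = a·p₁ + b·p₂ ≈ (0.039, -0.983, 0.177); φ = arcsin(p_z) ≈ 10.20°, λ = atan2(p_y, p_x) ≈ -87.74°.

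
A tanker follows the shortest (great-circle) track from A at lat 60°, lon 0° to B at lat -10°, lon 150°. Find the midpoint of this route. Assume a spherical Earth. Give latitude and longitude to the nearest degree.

≈ lat 49°, lon 126°

From cos δ = sin φ₁ sin φ₂ + cos φ₁ cos φ₂ cos Δλ, the central angle is δ ≈ 2.186 rad (125.2°).
Interpolate at f = 1/2 with slerp weights a = sin((1−f)δ)/sin δ ≈ 1.087, b = sin(fδ)/sin δ ≈ 1.087.
p = a·p₁ + b·p₂ ≈ (-0.384, 0.535, 0.753); φ = arcsin(p_z) ≈ 48.82°, λ = atan2(p_y, p_x) ≈ 125.63°.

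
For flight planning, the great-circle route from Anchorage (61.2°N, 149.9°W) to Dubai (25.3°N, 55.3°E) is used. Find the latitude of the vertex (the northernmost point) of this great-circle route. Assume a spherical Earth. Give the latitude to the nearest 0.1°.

≈ 79.3°N

The great circle lies in the plane with unit normal n̂ = (p₁ × p₂)/|p₁ × p₂|.
Here n̂_z ≈ -0.185; the vertex latitude is φ_max = arccos|n̂_z| ≈ 79.3°.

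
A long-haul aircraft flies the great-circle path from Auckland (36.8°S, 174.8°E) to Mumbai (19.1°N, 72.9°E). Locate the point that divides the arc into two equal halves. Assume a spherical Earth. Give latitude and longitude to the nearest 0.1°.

Convert each endpoint to a unit vector on the sphere (x = cos φ cos λ, y = cos φ sin λ, z = sin φ).
The central angle between the endpoints is δ = arccos(p₁·p₂) ≈ 1.931 rad (110.6°).
Interpolate at f = 1/2 with slerp weights a = sin((1−f)δ)/sin δ ≈ 0.878, b = sin(fδ)/sin δ ≈ 0.878.
p = a·p₁ + b·p₂ ≈ (-0.456, 0.857, -0.239); φ = arcsin(p_z) ≈ -13.81°, λ = atan2(p_y, p_x) ≈ 118.04°.

≈ 13.8°S, 118.0°E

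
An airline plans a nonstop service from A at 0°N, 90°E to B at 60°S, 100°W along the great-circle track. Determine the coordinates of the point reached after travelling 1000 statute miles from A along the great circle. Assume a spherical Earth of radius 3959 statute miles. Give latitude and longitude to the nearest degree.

≈ 14°S, 91°E

The haversine formula gives a central angle δ ≈ 2.086 rad (119.5°) between the endpoints. The total great-circle distance is δ·R ≈ 2.086 × 3959 ≈ 8257 mi, so the target fraction is f = 1000/8257 ≈ 0.121.
Interpolate at f ≈ 0.121 with slerp weights a = sin((1−f)δ)/sin δ ≈ 1.110, b = sin(fδ)/sin δ ≈ 0.287.
p = a·p₁ + b·p₂ ≈ (-0.025, 0.968, -0.249); φ = arcsin(p_z) ≈ -14.40°, λ = atan2(p_y, p_x) ≈ 91.47°.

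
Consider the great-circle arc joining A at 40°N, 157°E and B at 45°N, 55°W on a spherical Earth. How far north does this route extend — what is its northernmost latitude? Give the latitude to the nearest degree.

The great circle lies in the plane with unit normal n̂ = (p₁ × p₂)/|p₁ × p₂|.
Here n̂_z ≈ +0.287; the vertex latitude is φ_max = arccos|n̂_z| ≈ 73.3°.
Check via Clairaut: cos φ_max = |cos φ₁| · sin C = cos(40.0°)·sin(22.0°) ≈ 0.287, again giving ≈ 73.3°.

≈ 73°N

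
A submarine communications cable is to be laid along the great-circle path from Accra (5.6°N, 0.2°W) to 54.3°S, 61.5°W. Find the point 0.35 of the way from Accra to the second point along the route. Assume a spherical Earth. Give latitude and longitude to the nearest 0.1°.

≈ 17.8°S, 14.9°W

Write both endpoints as unit vectors p₁, p₂ with components (cos φ cos λ, cos φ sin λ, sin φ).
The central angle between the endpoints is δ = arccos(p₁·p₂) ≈ 1.370 rad (78.5°).
Interpolate at f = 0.35 with slerp weights a = sin((1−f)δ)/sin δ ≈ 0.793, b = sin(fδ)/sin δ ≈ 0.471.
p = a·p₁ + b·p₂ ≈ (0.921, -0.244, -0.305); φ = arcsin(p_z) ≈ -17.75°, λ = atan2(p_y, p_x) ≈ -14.86°.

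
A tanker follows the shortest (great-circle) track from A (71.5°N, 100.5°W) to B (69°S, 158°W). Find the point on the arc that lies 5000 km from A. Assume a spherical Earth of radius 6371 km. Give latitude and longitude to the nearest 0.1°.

≈ (28.8°N, 126.0°W)

From cos δ = sin φ₁ sin φ₂ + cos φ₁ cos φ₂ cos Δλ, the central angle is δ ≈ 2.540 rad (145.5°). The total great-circle distance is δ·R ≈ 2.540 × 6371 ≈ 16180 km, so the target fraction is f = 5000/16180 ≈ 0.309.
Interpolate at f ≈ 0.309 with slerp weights a = sin((1−f)δ)/sin δ ≈ 1.736, b = sin(fδ)/sin δ ≈ 1.248.
p = a·p₁ + b·p₂ ≈ (-0.515, -0.709, 0.481); φ = arcsin(p_z) ≈ 28.77°, λ = atan2(p_y, p_x) ≈ -125.99°.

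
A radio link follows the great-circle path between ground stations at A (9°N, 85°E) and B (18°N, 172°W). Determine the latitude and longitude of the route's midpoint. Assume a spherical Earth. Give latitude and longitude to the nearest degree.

Write both endpoints as unit vectors p₁, p₂ with components (cos φ cos λ, cos φ sin λ, sin φ).
The central angle between the endpoints is δ = arccos(p₁·p₂) ≈ 1.734 rad (99.4°).
Interpolate at f = 1/2 with slerp weights a = sin((1−f)δ)/sin δ ≈ 0.773, b = sin(fδ)/sin δ ≈ 0.773.
p = a·p₁ + b·p₂ ≈ (-0.661, 0.658, 0.360); φ = arcsin(p_z) ≈ 21.08°, λ = atan2(p_y, p_x) ≈ 135.14°.

≈ (21°N, 135°E)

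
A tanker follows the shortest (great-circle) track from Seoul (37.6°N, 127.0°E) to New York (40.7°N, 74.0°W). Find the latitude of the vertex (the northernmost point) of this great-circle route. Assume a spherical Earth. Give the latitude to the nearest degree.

The great circle lies in the plane with unit normal n̂ = (p₁ × p₂)/|p₁ × p₂|.
Here n̂_z ≈ +0.218; the vertex latitude is φ_max = arccos|n̂_z| ≈ 77.4°.

≈ 77°N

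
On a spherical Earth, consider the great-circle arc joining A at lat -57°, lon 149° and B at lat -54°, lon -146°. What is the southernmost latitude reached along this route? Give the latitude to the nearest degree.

≈ -60°

The great circle lies in the plane with unit normal n̂ = (p₁ × p₂)/|p₁ × p₂|.
Here n̂_z ≈ +0.499; the vertex latitude is φ_max = arccos|n̂_z| ≈ 60.1°.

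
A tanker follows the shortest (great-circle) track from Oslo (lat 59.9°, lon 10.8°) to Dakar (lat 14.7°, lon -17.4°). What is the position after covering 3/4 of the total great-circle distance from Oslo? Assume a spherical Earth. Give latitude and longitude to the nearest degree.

From cos δ = sin φ₁ sin φ₂ + cos φ₁ cos φ₂ cos Δλ, the central angle is δ ≈ 0.867 rad (49.7°).
Interpolate at f = 3/4 with slerp weights a = sin((1−f)δ)/sin δ ≈ 0.282, b = sin(fδ)/sin δ ≈ 0.794.
p = a·p₁ + b·p₂ ≈ (0.872, -0.203, 0.446); φ = arcsin(p_z) ≈ 26.46°, λ = atan2(p_y, p_x) ≈ -13.12°.

≈ lat 26°, lon -13°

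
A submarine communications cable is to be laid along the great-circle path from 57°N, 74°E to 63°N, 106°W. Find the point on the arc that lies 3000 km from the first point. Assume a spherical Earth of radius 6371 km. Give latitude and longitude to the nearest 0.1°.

Write both endpoints as unit vectors p₁, p₂ with components (cos φ cos λ, cos φ sin λ, sin φ).
The central angle between the endpoints is δ = arccos(p₁·p₂) ≈ 1.047 rad (60.0°). The total great-circle distance is δ·R ≈ 1.047 × 6371 ≈ 6672 km, so the target fraction is f = 3000/6672 ≈ 0.450.
Interpolate at f ≈ 0.450 with slerp weights a = sin((1−f)δ)/sin δ ≈ 0.629, b = sin(fδ)/sin δ ≈ 0.524.
p = a·p₁ + b·p₂ ≈ (0.029, 0.101, 0.994); φ = arcsin(p_z) ≈ 83.98°, λ = atan2(p_y, p_x) ≈ 74.00°.

≈ 84.0°N, 74.0°E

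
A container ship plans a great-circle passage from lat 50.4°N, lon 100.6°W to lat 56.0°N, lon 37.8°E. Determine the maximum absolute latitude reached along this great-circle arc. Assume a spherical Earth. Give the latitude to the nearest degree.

≈ 75°N

The great circle lies in the plane with unit normal n̂ = (p₁ × p₂)/|p₁ × p₂|.
Here n̂_z ≈ +0.255; the vertex latitude is φ_max = arccos|n̂_z| ≈ 75.2°.
Check via Clairaut: cos φ_max = |cos φ₁| · sin C = cos(50.4°)·sin(23.6°) ≈ 0.255, again giving ≈ 75.2°.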